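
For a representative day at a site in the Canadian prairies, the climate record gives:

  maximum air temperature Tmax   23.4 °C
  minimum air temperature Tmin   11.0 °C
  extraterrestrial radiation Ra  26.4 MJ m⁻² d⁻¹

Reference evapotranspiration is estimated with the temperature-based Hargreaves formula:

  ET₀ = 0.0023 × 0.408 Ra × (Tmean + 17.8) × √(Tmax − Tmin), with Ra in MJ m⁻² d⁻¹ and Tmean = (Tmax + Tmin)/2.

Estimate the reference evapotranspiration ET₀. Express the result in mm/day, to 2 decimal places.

3.05 mm/day

Tmean = (23.4 + 11.0)/2 = 17.20 °C
0.408 Ra = 0.408 × 26.4 = 10.7712 mm/d equivalent
ET₀ = 0.0023 × 10.7712 × (17.20 + 17.8) × √12.4 = 0.0023 × 10.7712 × 35.00 × 3.5214 = 3.0533 mm/d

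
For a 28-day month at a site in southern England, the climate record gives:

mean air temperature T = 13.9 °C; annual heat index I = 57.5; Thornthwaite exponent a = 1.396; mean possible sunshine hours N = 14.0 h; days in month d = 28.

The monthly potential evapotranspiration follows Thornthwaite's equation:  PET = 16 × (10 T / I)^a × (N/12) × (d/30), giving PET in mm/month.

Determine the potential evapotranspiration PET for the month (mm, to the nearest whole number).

60 mm

10T/I = 10 × 13.9 / 57.5 = 2.4174
(10T/I)^a = 2.4174^1.396 = 3.4289
Uncorrected PET = 16 × 3.4289 = 54.862 mm
Correction = (N/12)(d/30) = (14.0/12)(28/30) = 1.0889
PET = 54.862 × 1.0889 = 59.739 mm/month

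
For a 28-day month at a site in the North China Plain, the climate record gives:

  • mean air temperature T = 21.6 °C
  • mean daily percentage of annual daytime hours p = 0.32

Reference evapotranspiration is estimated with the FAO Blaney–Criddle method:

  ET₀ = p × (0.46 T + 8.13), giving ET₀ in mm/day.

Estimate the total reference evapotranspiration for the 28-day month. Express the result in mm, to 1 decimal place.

161.9 mm

ET₀ = 0.32 × (0.46 × 21.6 + 8.13) = 0.32 × 18.066 = 5.7811 mm/d
Monthly total = 5.7811 × 28 = 161.871 mm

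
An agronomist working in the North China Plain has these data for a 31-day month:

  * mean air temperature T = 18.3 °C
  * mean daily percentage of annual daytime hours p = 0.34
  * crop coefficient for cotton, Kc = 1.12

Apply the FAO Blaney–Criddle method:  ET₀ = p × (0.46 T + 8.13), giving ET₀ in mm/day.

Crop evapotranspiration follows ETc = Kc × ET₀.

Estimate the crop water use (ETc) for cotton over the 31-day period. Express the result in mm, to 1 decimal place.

ET₀ = 0.34 × (0.46 × 18.3 + 8.13) = 0.34 × 16.548 = 5.6263 mm/d
ETc = Kc × ET₀ = 1.12 × 5.6263 = 6.3015 mm/d
Over 31 days: 6.3015 × 31 = 195.347 mm

195.3 mm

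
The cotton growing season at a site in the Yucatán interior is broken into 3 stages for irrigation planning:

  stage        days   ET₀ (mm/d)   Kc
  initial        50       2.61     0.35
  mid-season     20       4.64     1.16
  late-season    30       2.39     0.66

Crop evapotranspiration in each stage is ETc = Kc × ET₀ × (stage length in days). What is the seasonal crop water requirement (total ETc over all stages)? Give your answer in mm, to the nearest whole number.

201 mm

initial: 0.35 × 2.61 × 50 = 45.68 mm
mid-season: 1.16 × 4.64 × 20 = 107.65 mm
late-season: 0.66 × 2.39 × 30 = 47.32 mm
Seasonal total = 200.65 mm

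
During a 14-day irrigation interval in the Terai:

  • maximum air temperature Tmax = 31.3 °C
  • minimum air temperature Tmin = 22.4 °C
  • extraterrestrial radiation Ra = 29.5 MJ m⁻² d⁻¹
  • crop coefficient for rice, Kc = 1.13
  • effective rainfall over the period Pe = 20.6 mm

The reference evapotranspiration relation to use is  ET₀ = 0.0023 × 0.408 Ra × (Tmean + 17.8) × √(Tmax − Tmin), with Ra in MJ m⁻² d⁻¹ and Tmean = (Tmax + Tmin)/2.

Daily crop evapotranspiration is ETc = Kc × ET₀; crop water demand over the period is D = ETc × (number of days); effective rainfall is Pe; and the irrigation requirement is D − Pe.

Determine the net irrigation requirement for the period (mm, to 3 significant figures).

37.7 mm

Tmean = (31.3 + 22.4)/2 = 26.85 °C
0.408 Ra = 0.408 × 29.5 = 12.0360 mm/d equivalent
ET₀ = 0.0023 × 12.0360 × (26.85 + 17.8) × √8.9 = 0.0023 × 12.0360 × 44.65 × 2.9833 = 3.6875 mm/d
ETc = Kc × ET₀ = 1.13 × 3.6875 = 4.1669 mm/d
Crop demand D = ETc × 14 d = 4.1669 × 14 = 58.337 mm
D − Pe = 58.337 − 20.6 = 37.737 mm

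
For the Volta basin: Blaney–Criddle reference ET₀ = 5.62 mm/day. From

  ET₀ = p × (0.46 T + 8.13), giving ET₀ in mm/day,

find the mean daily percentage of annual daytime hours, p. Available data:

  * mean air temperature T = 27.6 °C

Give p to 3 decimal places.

0.270

p = ET₀ / (0.46 T + 8.13) = 5.62 / (0.46 × 27.6 + 8.13) = 5.62 / 20.826 = 0.2699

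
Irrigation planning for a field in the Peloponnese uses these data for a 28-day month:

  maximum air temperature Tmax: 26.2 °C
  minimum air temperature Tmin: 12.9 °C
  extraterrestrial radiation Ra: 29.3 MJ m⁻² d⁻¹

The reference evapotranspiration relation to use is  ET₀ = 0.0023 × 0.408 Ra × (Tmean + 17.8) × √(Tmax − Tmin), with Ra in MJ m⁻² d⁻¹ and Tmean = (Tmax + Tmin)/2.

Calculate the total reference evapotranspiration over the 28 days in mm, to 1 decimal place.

Tmean = (26.2 + 12.9)/2 = 19.55 °C
0.408 Ra = 0.408 × 29.3 = 11.9544 mm/d equivalent
ET₀ = 0.0023 × 11.9544 × (19.55 + 17.8) × √13.3 = 0.0023 × 11.9544 × 37.35 × 3.6469 = 3.7452 mm/d
Over 28 days: 3.7452 × 28 = 104.866 mm

104.9 mm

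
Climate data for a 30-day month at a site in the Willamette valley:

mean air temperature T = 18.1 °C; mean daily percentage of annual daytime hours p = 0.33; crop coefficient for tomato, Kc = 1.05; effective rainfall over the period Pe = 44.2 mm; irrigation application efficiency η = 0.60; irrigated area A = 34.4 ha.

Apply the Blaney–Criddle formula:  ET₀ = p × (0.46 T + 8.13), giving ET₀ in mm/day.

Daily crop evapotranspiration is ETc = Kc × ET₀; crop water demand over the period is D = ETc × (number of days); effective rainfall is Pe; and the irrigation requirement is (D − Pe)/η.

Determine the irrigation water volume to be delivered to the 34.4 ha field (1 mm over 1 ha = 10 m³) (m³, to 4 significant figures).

72730 m³

ET₀ = 0.33 × (0.46 × 18.1 + 8.13) = 0.33 × 16.456 = 5.4305 mm/d
ETc = Kc × ET₀ = 1.05 × 5.4305 = 5.7020 mm/d
Crop demand D = ETc × 30 d = 5.7020 × 30 = 171.060 mm
D − Pe = 171.060 − 44.2 = 126.860 mm
Gross irrigation = 126.860 / 0.60 = 211.433 mm
Volume = 211.433 mm × 34.4 ha × 10 = 72733.0 m³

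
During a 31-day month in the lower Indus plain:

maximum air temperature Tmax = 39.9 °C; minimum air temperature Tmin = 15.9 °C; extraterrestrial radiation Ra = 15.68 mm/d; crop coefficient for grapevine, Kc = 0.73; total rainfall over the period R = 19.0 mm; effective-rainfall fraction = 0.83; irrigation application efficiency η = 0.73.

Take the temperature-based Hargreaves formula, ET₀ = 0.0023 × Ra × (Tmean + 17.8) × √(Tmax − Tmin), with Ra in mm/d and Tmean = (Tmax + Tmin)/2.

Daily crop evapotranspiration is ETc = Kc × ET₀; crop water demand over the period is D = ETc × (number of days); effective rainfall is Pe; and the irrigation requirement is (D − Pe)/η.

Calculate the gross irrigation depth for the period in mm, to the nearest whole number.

229 mm

Tmean = (39.9 + 15.9)/2 = 27.90 °C
ET₀ = 0.0023 × 15.68 × (27.90 + 17.8) × √24.0 = 0.0023 × 15.68 × 45.70 × 4.8990 = 8.0742 mm/d
ETc = Kc × ET₀ = 0.73 × 8.0742 = 5.8942 mm/d
Crop demand D = ETc × 31 d = 5.8942 × 31 = 182.720 mm
Pe = 0.83 × 19.0 = 15.770 mm
D − Pe = 182.720 − 15.770 = 166.950 mm
Gross irrigation = 166.950 / 0.73 = 228.699 mm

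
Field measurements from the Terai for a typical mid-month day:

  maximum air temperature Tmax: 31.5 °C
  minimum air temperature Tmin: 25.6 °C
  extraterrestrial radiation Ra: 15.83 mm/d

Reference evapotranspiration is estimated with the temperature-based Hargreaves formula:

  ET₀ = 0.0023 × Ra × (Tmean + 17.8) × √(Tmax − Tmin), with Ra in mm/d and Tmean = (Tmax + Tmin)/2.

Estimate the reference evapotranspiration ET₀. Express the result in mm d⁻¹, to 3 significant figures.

Tmean = (31.5 + 25.6)/2 = 28.55 °C
ET₀ = 0.0023 × 15.83 × (28.55 + 17.8) × √5.9 = 0.0023 × 15.83 × 46.35 × 2.4290 = 4.0991 mm/d

4.10 mm d⁻¹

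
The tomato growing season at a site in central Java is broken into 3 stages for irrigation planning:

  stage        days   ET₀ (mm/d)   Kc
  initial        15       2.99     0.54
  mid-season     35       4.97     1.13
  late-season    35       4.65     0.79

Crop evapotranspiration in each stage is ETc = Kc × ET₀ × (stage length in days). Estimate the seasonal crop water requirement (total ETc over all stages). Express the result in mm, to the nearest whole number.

initial: 0.54 × 2.99 × 15 = 24.22 mm
mid-season: 1.13 × 4.97 × 35 = 196.56 mm
late-season: 0.79 × 4.65 × 35 = 128.57 mm
Seasonal total = 349.35 mm

349 mm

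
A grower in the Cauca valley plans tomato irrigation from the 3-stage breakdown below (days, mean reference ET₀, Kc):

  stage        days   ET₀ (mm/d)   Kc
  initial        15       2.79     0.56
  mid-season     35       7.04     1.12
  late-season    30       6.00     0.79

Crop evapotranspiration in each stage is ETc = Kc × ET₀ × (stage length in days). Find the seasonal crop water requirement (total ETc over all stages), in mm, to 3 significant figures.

442 mm

initial: 0.56 × 2.79 × 15 = 23.44 mm
mid-season: 1.12 × 7.04 × 35 = 275.97 mm
late-season: 0.79 × 6.00 × 30 = 142.20 mm
Seasonal total = 441.61 mm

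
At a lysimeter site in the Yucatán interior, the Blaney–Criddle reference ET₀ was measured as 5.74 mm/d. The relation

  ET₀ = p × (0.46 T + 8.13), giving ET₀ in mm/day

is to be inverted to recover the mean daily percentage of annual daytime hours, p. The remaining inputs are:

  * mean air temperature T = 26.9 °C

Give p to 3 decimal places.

0.280

p = ET₀ / (0.46 T + 8.13) = 5.74 / (0.46 × 26.9 + 8.13) = 5.74 / 20.504 = 0.2799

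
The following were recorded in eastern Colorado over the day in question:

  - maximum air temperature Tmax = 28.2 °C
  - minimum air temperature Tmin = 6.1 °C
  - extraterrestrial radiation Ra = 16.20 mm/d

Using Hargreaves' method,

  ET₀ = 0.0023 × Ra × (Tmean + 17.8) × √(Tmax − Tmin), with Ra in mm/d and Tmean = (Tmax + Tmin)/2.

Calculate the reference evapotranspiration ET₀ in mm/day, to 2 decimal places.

Tmean = (28.2 + 6.1)/2 = 17.15 °C
ET₀ = 0.0023 × 16.20 × (17.15 + 17.8) × √22.1 = 0.0023 × 16.20 × 34.95 × 4.7011 = 6.1219 mm/d

6.12 mm/day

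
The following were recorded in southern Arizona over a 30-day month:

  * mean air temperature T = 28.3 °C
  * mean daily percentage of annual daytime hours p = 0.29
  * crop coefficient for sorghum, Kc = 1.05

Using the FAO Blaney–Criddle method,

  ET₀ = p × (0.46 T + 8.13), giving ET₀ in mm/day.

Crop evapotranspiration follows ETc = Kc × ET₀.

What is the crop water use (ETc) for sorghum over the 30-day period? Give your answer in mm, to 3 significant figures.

193 mm

ET₀ = 0.29 × (0.46 × 28.3 + 8.13) = 0.29 × 21.148 = 6.1329 mm/d
ETc = Kc × ET₀ = 1.05 × 6.1329 = 6.4395 mm/d
Over 30 days: 6.4395 × 30 = 193.185 mm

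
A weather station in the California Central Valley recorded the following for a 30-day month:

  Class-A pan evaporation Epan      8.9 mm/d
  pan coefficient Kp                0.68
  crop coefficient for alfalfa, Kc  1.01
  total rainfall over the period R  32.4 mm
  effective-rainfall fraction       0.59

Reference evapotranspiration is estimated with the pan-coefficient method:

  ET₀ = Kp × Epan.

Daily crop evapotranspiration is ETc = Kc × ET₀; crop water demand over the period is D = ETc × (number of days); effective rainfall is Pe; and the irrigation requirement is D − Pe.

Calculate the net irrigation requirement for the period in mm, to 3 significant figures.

164 mm

ET₀ = 0.68 × 8.9 = 6.0520 mm/d
ETc = Kc × ET₀ = 1.01 × 6.0520 = 6.1125 mm/d
Crop demand D = ETc × 30 d = 6.1125 × 30 = 183.375 mm
Pe = 0.59 × 32.4 = 19.116 mm
D − Pe = 183.375 − 19.116 = 164.259 mm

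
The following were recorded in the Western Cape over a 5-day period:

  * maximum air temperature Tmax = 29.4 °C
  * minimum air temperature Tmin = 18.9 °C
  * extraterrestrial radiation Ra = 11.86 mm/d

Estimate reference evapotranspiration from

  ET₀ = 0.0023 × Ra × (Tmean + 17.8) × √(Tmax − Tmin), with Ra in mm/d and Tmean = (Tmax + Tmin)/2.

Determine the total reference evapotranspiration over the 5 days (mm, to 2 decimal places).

Tmean = (29.4 + 18.9)/2 = 24.15 °C
ET₀ = 0.0023 × 11.86 × (24.15 + 17.8) × √10.5 = 0.0023 × 11.86 × 41.95 × 3.2404 = 3.7080 mm/d
Over 5 days: 3.7080 × 5 = 18.540 mm

18.54 mm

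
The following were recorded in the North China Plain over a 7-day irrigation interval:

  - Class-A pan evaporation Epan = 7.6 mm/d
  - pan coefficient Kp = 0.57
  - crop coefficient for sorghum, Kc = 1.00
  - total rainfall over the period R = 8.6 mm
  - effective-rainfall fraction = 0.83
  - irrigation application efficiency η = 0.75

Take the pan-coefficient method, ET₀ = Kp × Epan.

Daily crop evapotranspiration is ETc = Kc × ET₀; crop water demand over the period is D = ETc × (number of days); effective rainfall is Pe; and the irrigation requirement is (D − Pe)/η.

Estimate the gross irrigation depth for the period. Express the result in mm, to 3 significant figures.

30.9 mm

ET₀ = 0.57 × 7.6 = 4.3320 mm/d
ETc = Kc × ET₀ = 1.00 × 4.3320 = 4.3320 mm/d
Crop demand D = ETc × 7 d = 4.3320 × 7 = 30.324 mm
Pe = 0.83 × 8.6 = 7.138 mm
D − Pe = 30.324 − 7.138 = 23.186 mm
Gross irrigation = 23.186 / 0.75 = 30.915 mm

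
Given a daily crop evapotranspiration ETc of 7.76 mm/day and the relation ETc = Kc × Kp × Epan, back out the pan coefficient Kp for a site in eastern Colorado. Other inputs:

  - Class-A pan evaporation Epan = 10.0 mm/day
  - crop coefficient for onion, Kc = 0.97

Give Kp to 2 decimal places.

ETc = Kc × Kp × Epan  ⇒  Kp = ETc / (Kc × Epan)
Kp = 7.76 / (0.97 × 10.0) = 7.76 / 9.700 = 0.8000

0.80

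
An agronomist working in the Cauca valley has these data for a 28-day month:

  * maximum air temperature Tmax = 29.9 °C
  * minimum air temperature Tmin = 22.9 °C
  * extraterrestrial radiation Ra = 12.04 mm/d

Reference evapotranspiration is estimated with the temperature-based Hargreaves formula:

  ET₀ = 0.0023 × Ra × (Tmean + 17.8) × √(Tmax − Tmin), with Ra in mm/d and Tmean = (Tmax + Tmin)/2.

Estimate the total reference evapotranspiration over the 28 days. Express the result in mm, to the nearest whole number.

91 mm

Tmean = (29.9 + 22.9)/2 = 26.40 °C
ET₀ = 0.0023 × 12.04 × (26.40 + 17.8) × √7.0 = 0.0023 × 12.04 × 44.20 × 2.6458 = 3.2384 mm/d
Over 28 days: 3.2384 × 28 = 90.675 mm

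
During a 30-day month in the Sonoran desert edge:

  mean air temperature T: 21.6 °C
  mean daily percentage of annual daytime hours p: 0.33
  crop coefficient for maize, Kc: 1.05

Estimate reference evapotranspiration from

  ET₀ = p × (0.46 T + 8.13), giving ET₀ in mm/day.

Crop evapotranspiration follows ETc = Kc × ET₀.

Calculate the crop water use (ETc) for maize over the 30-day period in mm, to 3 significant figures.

ET₀ = 0.33 × (0.46 × 21.6 + 8.13) = 0.33 × 18.066 = 5.9618 mm/d
ETc = Kc × ET₀ = 1.05 × 5.9618 = 6.2599 mm/d
Over 30 days: 6.2599 × 30 = 187.797 mm

188 mm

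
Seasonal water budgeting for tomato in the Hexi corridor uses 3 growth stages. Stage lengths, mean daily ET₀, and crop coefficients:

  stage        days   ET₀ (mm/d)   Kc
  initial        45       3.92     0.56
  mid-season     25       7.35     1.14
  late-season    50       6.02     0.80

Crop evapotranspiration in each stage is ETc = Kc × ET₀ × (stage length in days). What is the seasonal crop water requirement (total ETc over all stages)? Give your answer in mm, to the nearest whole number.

549 mm

initial: 0.56 × 3.92 × 45 = 98.78 mm
mid-season: 1.14 × 7.35 × 25 = 209.48 mm
late-season: 0.80 × 6.02 × 50 = 240.80 mm
Seasonal total = 549.06 mm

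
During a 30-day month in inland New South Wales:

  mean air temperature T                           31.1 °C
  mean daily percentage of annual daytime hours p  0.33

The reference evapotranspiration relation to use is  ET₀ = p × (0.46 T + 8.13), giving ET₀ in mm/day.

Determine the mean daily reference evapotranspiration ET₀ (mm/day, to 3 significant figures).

ET₀ = 0.33 × (0.46 × 31.1 + 8.13) = 0.33 × 22.436 = 7.4039 mm/d

7.40 mm/day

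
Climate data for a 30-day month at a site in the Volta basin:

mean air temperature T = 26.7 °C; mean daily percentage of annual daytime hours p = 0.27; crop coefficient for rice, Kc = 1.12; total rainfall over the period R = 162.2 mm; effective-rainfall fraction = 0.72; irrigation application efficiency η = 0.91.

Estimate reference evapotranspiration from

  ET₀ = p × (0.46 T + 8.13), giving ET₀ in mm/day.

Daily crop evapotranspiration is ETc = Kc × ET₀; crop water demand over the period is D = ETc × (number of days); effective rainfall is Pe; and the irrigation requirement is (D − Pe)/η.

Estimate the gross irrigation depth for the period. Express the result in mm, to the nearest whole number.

75 mm

ET₀ = 0.27 × (0.46 × 26.7 + 8.13) = 0.27 × 20.412 = 5.5112 mm/d
ETc = Kc × ET₀ = 1.12 × 5.5112 = 6.1725 mm/d
Crop demand D = ETc × 30 d = 6.1725 × 30 = 185.175 mm
Pe = 0.72 × 162.2 = 116.784 mm
D − Pe = 185.175 − 116.784 = 68.391 mm
Gross irrigation = 68.391 / 0.91 = 75.155 mm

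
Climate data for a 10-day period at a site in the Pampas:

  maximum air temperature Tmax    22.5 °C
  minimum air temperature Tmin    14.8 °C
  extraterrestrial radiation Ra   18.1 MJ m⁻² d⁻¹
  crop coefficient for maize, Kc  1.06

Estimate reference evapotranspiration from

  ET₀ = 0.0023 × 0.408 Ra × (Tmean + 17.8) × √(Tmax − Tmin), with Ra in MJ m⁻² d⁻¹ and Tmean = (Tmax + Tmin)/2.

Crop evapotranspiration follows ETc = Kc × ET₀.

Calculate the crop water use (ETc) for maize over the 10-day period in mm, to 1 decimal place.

18.2 mm

Tmean = (22.5 + 14.8)/2 = 18.65 °C
0.408 Ra = 0.408 × 18.1 = 7.3848 mm/d equivalent
ET₀ = 0.0023 × 7.3848 × (18.65 + 17.8) × √7.7 = 0.0023 × 7.3848 × 36.45 × 2.7749 = 1.7180 mm/d
ETc = Kc × ET₀ = 1.06 × 1.7180 = 1.8211 mm/d
Over 10 days: 1.8211 × 10 = 18.211 mm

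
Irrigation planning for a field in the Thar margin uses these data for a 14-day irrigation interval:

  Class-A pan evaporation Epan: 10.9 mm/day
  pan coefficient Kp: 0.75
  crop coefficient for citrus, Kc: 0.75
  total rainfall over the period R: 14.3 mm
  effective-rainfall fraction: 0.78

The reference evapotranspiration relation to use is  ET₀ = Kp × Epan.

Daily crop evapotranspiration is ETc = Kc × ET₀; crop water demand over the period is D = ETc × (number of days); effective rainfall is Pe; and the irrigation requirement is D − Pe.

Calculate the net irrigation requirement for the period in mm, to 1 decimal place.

74.7 mm

ET₀ = 0.75 × 10.9 = 8.1750 mm/d
ETc = Kc × ET₀ = 0.75 × 8.1750 = 6.1313 mm/d
Crop demand D = ETc × 14 d = 6.1313 × 14 = 85.838 mm
Pe = 0.78 × 14.3 = 11.154 mm
D − Pe = 85.838 − 11.154 = 74.684 mm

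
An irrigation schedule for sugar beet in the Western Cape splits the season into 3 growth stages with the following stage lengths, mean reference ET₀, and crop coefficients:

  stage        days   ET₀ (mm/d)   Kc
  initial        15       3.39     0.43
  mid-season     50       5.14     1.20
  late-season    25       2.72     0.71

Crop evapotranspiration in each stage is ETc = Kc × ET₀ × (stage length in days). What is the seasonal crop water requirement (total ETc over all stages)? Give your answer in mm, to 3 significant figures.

379 mm

initial: 0.43 × 3.39 × 15 = 21.87 mm
mid-season: 1.20 × 5.14 × 50 = 308.40 mm
late-season: 0.71 × 2.72 × 25 = 48.28 mm
Seasonal total = 378.55 mm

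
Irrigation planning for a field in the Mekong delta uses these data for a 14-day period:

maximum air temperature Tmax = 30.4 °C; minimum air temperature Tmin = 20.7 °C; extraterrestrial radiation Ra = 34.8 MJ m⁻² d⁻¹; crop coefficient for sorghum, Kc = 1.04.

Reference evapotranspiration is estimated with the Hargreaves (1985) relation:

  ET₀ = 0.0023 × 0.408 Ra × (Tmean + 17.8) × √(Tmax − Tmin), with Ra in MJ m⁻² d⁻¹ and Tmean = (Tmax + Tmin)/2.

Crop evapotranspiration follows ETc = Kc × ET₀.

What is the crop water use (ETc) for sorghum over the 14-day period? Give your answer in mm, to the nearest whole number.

Tmean = (30.4 + 20.7)/2 = 25.55 °C
0.408 Ra = 0.408 × 34.8 = 14.1984 mm/d equivalent
ET₀ = 0.0023 × 14.1984 × (25.55 + 17.8) × √9.7 = 0.0023 × 14.1984 × 43.35 × 3.1145 = 4.4090 mm/d
ETc = Kc × ET₀ = 1.04 × 4.4090 = 4.5854 mm/d
Over 14 days: 4.5854 × 14 = 64.196 mm

64 mm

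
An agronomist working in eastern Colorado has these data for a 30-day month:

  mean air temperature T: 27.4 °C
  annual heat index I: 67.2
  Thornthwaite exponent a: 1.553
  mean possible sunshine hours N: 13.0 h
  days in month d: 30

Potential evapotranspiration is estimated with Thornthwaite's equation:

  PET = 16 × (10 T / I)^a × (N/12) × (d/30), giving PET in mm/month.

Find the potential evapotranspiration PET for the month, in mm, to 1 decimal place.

153.7 mm

10T/I = 10 × 27.4 / 67.2 = 4.0774
(10T/I)^a = 4.0774^1.553 = 8.8700
Uncorrected PET = 16 × 8.8700 = 141.920 mm
Correction = (N/12)(d/30) = (13.0/12)(30/30) = 1.0833
PET = 141.920 × 1.0833 = 153.742 mm/month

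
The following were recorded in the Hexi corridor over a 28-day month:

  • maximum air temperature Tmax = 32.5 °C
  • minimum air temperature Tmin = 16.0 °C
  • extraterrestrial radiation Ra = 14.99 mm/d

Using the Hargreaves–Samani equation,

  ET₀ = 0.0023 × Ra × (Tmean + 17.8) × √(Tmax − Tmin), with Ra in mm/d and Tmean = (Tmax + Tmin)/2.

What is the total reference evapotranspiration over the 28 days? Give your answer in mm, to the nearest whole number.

Tmean = (32.5 + 16.0)/2 = 24.25 °C
ET₀ = 0.0023 × 14.99 × (24.25 + 17.8) × √16.5 = 0.0023 × 14.99 × 42.05 × 4.0620 = 5.8889 mm/d
Over 28 days: 5.8889 × 28 = 164.889 mm

165 mm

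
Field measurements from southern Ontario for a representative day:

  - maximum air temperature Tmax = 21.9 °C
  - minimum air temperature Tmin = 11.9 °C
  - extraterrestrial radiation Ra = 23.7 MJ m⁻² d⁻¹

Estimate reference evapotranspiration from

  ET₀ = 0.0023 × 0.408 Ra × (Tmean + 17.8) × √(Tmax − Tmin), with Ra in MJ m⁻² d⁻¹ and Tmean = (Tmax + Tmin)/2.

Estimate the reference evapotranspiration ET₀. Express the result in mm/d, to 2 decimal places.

Tmean = (21.9 + 11.9)/2 = 16.90 °C
0.408 Ra = 0.408 × 23.7 = 9.6696 mm/d equivalent
ET₀ = 0.0023 × 9.6696 × (16.90 + 17.8) × √10.0 = 0.0023 × 9.6696 × 34.70 × 3.1623 = 2.4404 mm/d

2.44 mm/d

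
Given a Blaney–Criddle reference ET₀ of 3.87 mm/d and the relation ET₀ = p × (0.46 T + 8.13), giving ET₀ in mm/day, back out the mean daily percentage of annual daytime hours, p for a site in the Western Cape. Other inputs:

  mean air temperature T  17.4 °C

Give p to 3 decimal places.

p = ET₀ / (0.46 T + 8.13) = 3.87 / (0.46 × 17.4 + 8.13) = 3.87 / 16.134 = 0.2399

0.240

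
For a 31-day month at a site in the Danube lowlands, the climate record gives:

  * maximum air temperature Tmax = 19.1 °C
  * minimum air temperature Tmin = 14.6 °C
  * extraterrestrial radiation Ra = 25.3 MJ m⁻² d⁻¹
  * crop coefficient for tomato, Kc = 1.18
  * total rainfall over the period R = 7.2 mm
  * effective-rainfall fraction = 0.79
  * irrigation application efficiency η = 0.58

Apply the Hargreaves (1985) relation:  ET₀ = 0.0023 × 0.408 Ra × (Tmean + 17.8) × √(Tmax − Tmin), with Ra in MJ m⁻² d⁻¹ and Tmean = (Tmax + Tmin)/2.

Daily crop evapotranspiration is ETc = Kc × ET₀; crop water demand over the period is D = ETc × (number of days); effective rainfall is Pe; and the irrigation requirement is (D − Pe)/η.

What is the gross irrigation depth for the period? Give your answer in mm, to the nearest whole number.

Tmean = (19.1 + 14.6)/2 = 16.85 °C
0.408 Ra = 0.408 × 25.3 = 10.3224 mm/d equivalent
ET₀ = 0.0023 × 10.3224 × (16.85 + 17.8) × √4.5 = 0.0023 × 10.3224 × 34.65 × 2.1213 = 1.7451 mm/d
ETc = Kc × ET₀ = 1.18 × 1.7451 = 2.0592 mm/d
Crop demand D = ETc × 31 d = 2.0592 × 31 = 63.835 mm
Pe = 0.79 × 7.2 = 5.688 mm
D − Pe = 63.835 − 5.688 = 58.147 mm
Gross irrigation = 58.147 / 0.58 = 100.253 mm

100 mm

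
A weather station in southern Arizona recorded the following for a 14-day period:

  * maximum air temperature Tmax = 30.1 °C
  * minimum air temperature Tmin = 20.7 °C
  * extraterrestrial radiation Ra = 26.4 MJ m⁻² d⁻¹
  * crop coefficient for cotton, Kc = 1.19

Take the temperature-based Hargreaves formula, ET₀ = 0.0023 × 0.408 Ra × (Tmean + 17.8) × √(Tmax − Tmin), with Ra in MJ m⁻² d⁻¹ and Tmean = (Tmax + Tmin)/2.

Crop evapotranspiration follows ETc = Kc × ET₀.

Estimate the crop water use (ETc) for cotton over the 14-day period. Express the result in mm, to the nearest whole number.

55 mm

Tmean = (30.1 + 20.7)/2 = 25.40 °C
0.408 Ra = 0.408 × 26.4 = 10.7712 mm/d equivalent
ET₀ = 0.0023 × 10.7712 × (25.40 + 17.8) × √9.4 = 0.0023 × 10.7712 × 43.20 × 3.0659 = 3.2812 mm/d
ETc = Kc × ET₀ = 1.19 × 3.2812 = 3.9046 mm/d
Over 14 days: 3.9046 × 14 = 54.664 mm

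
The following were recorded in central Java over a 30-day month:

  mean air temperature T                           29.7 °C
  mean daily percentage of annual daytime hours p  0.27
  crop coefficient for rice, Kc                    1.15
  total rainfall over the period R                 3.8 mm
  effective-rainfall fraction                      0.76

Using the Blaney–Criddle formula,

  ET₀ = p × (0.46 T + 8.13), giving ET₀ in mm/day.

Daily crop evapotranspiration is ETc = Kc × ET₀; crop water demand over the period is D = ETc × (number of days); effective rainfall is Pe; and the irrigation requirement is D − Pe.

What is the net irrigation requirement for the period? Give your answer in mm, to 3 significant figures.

200 mm

ET₀ = 0.27 × (0.46 × 29.7 + 8.13) = 0.27 × 21.792 = 5.8838 mm/d
ETc = Kc × ET₀ = 1.15 × 5.8838 = 6.7664 mm/d
Crop demand D = ETc × 30 d = 6.7664 × 30 = 202.992 mm
Pe = 0.76 × 3.8 = 2.888 mm
D − Pe = 202.992 − 2.888 = 200.104 mm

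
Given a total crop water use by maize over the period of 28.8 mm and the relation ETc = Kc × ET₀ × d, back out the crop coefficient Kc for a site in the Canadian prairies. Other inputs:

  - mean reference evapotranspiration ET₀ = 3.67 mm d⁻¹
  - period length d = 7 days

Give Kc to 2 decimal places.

1.12

ETc = Kc × ET₀ × d  ⇒  Kc = ETc / (ET₀ × d)
Kc = 28.8 / (3.67 × 7) = 28.8 / 25.69 = 1.1211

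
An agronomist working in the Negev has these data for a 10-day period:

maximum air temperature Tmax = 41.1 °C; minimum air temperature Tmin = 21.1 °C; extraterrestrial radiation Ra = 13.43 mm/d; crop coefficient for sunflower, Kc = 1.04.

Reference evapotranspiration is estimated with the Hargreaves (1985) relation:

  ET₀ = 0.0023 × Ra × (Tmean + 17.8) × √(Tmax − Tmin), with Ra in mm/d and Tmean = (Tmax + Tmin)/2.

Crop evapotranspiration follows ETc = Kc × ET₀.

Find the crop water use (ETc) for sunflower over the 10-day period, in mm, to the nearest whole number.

70 mm

Tmean = (41.1 + 21.1)/2 = 31.10 °C
ET₀ = 0.0023 × 13.43 × (31.10 + 17.8) × √20.0 = 0.0023 × 13.43 × 48.90 × 4.4721 = 6.7550 mm/d
ETc = Kc × ET₀ = 1.04 × 6.7550 = 7.0252 mm/d
Over 10 days: 7.0252 × 10 = 70.252 mm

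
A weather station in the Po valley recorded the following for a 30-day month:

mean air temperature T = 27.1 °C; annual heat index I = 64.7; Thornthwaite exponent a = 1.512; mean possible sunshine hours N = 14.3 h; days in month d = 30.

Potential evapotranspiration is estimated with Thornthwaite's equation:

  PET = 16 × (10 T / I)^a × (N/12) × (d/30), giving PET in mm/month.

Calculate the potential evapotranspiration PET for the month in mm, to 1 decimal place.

166.3 mm

10T/I = 10 × 27.1 / 64.7 = 4.1886
(10T/I)^a = 4.1886^1.512 = 8.7210
Uncorrected PET = 16 × 8.7210 = 139.536 mm
Correction = (N/12)(d/30) = (14.3/12)(30/30) = 1.1917
PET = 139.536 × 1.1917 = 166.285 mm/month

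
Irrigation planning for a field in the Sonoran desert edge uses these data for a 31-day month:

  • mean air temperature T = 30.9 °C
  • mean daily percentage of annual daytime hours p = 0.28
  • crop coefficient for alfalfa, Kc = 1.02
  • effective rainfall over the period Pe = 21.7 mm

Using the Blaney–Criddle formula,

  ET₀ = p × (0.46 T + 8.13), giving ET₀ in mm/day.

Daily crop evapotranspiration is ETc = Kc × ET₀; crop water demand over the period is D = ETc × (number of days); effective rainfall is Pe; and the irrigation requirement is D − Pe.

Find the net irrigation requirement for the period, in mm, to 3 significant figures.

176 mm

ET₀ = 0.28 × (0.46 × 30.9 + 8.13) = 0.28 × 22.344 = 6.2563 mm/d
ETc = Kc × ET₀ = 1.02 × 6.2563 = 6.3814 mm/d
Crop demand D = ETc × 31 d = 6.3814 × 31 = 197.823 mm
D − Pe = 197.823 − 21.7 = 176.123 mm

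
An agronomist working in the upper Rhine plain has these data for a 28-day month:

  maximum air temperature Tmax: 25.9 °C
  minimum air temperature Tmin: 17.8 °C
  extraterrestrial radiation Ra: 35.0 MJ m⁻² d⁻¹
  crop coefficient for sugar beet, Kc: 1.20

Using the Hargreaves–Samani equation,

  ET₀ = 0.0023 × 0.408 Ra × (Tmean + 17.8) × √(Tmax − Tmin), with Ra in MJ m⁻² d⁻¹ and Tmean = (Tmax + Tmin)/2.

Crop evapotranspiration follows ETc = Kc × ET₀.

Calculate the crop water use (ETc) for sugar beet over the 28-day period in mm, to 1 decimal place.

124.5 mm

Tmean = (25.9 + 17.8)/2 = 21.85 °C
0.408 Ra = 0.408 × 35.0 = 14.2800 mm/d equivalent
ET₀ = 0.0023 × 14.2800 × (21.85 + 17.8) × √8.1 = 0.0023 × 14.2800 × 39.65 × 2.8460 = 3.7062 mm/d
ETc = Kc × ET₀ = 1.20 × 3.7062 = 4.4474 mm/d
Over 28 days: 4.4474 × 28 = 124.527 mm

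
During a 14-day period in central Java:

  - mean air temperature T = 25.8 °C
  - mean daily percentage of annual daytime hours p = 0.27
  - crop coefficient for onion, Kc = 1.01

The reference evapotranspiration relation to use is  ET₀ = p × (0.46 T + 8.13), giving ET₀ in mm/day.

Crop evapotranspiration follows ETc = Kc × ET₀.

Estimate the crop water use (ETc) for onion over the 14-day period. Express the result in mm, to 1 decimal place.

76.3 mm

ET₀ = 0.27 × (0.46 × 25.8 + 8.13) = 0.27 × 19.998 = 5.3995 mm/d
ETc = Kc × ET₀ = 1.01 × 5.3995 = 5.4535 mm/d
Over 14 days: 5.4535 × 14 = 76.349 mm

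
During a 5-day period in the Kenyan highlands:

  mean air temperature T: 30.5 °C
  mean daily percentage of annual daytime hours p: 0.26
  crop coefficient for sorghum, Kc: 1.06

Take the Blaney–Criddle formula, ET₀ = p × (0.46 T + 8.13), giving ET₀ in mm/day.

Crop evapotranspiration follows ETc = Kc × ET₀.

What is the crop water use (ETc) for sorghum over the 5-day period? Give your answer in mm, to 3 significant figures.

ET₀ = 0.26 × (0.46 × 30.5 + 8.13) = 0.26 × 22.160 = 5.7616 mm/d
ETc = Kc × ET₀ = 1.06 × 5.7616 = 6.1073 mm/d
Over 5 days: 6.1073 × 5 = 30.537 mm

30.5 mm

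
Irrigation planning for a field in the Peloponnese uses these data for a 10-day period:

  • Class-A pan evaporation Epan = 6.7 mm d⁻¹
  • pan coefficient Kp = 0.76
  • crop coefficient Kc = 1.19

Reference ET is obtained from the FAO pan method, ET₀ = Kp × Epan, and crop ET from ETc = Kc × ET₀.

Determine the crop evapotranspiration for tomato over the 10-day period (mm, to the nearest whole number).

ET₀ = 0.76 × 6.7 = 5.0920 mm/d
ETc = Kc × ET₀ = 1.19 × 5.0920 = 6.0595 mm/d
Over 10 days: 6.0595 × 10 = 60.595 mm

61 mm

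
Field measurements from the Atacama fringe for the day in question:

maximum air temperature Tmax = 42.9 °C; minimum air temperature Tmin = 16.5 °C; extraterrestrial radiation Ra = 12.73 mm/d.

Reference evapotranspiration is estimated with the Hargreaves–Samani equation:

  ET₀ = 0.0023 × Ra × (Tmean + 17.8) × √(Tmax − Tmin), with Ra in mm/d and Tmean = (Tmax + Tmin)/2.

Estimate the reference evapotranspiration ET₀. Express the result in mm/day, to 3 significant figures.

Tmean = (42.9 + 16.5)/2 = 29.70 °C
ET₀ = 0.0023 × 12.73 × (29.70 + 17.8) × √26.4 = 0.0023 × 12.73 × 47.50 × 5.1381 = 7.1458 mm/d

7.15 mm/day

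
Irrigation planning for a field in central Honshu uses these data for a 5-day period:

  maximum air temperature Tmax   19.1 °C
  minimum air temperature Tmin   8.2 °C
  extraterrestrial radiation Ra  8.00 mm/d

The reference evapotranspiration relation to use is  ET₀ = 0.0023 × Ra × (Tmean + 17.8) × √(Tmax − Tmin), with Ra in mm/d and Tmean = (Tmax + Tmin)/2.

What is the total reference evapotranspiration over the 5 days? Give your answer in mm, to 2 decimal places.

9.55 mm

Tmean = (19.1 + 8.2)/2 = 13.65 °C
ET₀ = 0.0023 × 8.00 × (13.65 + 17.8) × √10.9 = 0.0023 × 8.00 × 31.45 × 3.3015 = 1.9105 mm/d
Over 5 days: 1.9105 × 5 = 9.553 mm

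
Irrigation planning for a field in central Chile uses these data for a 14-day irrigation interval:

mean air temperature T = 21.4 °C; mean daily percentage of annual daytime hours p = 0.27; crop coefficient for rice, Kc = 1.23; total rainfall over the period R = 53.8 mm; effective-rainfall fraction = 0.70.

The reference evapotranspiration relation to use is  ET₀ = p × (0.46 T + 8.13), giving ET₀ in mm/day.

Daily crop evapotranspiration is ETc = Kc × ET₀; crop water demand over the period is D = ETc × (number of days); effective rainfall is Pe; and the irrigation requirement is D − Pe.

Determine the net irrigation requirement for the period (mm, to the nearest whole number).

ET₀ = 0.27 × (0.46 × 21.4 + 8.13) = 0.27 × 17.974 = 4.8530 mm/d
ETc = Kc × ET₀ = 1.23 × 4.8530 = 5.9692 mm/d
Crop demand D = ETc × 14 d = 5.9692 × 14 = 83.569 mm
Pe = 0.70 × 53.8 = 37.660 mm
D − Pe = 83.569 − 37.660 = 45.909 mm

46 mm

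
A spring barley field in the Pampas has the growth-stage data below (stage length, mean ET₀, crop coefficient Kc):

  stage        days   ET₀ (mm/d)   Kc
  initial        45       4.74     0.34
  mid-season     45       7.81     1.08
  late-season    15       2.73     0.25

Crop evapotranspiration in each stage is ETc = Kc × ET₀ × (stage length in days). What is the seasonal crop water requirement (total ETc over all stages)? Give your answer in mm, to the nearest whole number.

initial: 0.34 × 4.74 × 45 = 72.52 mm
mid-season: 1.08 × 7.81 × 45 = 379.57 mm
late-season: 0.25 × 2.73 × 15 = 10.24 mm
Seasonal total = 462.33 mm

462 mm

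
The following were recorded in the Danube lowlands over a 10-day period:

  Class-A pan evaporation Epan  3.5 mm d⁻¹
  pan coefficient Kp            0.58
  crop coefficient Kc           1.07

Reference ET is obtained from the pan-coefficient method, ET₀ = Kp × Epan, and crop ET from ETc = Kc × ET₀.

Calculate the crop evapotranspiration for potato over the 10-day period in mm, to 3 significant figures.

ET₀ = 0.58 × 3.5 = 2.0300 mm/d
ETc = Kc × ET₀ = 1.07 × 2.0300 = 2.1721 mm/d
Over 10 days: 2.1721 × 10 = 21.721 mm

21.7 mm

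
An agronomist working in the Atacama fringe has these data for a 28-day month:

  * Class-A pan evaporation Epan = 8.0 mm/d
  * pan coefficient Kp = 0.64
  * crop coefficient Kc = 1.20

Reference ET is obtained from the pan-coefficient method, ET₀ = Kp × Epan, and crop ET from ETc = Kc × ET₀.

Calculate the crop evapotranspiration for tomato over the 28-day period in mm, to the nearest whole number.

ET₀ = 0.64 × 8.0 = 5.1200 mm/d
ETc = Kc × ET₀ = 1.20 × 5.1200 = 6.1440 mm/d
Over 28 days: 6.1440 × 28 = 172.032 mm

172 mm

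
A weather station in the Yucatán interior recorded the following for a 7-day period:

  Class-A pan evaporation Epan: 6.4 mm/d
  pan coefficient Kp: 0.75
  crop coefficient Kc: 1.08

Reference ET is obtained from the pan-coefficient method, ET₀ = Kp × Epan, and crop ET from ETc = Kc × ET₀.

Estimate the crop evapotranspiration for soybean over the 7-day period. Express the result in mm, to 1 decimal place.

36.3 mm

ET₀ = 0.75 × 6.4 = 4.8000 mm/d
ETc = Kc × ET₀ = 1.08 × 4.8000 = 5.1840 mm/d
Over 7 days: 5.1840 × 7 = 36.288 mm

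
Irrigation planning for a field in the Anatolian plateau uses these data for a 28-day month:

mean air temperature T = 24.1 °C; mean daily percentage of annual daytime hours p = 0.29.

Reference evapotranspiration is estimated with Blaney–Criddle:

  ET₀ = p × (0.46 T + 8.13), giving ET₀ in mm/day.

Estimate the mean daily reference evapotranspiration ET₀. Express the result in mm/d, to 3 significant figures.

ET₀ = 0.29 × (0.46 × 24.1 + 8.13) = 0.29 × 19.216 = 5.5726 mm/d

5.57 mm/d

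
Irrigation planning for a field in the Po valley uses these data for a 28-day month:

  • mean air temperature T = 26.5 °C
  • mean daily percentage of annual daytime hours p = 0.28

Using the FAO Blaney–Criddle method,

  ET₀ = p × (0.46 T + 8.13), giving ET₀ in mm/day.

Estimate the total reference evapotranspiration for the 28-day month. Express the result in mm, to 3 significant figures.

159 mm

ET₀ = 0.28 × (0.46 × 26.5 + 8.13) = 0.28 × 20.320 = 5.6896 mm/d
Monthly total = 5.6896 × 28 = 159.309 mm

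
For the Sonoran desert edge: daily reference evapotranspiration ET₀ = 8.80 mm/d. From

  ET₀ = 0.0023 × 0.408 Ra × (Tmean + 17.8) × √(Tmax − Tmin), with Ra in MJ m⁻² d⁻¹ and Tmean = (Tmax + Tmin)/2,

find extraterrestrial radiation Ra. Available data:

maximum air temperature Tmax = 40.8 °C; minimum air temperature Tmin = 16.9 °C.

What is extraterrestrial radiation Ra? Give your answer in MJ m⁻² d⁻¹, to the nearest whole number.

Tmean = (40.8+16.9)/2 = 28.85 °C; ΔT = 23.9
Ra = ET₀ / [0.0023 × 0.408 × (Tmean+17.8) × √ΔT]
   = 8.80 / (0.0023 × 0.408 × 46.65 × 4.8888) = 41.119 MJ m⁻² d⁻¹

41 MJ m⁻² d⁻¹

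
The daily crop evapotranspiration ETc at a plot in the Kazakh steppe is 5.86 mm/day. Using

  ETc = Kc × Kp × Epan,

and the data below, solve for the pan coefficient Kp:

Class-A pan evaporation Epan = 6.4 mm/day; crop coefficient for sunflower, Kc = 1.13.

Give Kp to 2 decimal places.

ETc = Kc × Kp × Epan  ⇒  Kp = ETc / (Kc × Epan)
Kp = 5.86 / (1.13 × 6.4) = 5.86 / 7.232 = 0.8103

0.81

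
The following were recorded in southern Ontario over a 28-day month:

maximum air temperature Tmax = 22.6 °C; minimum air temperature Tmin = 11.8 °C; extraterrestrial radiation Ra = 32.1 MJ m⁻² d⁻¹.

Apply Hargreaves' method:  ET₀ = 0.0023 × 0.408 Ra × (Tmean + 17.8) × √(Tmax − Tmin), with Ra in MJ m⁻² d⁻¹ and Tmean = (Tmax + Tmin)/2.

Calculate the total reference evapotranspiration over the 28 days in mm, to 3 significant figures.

97.0 mm

Tmean = (22.6 + 11.8)/2 = 17.20 °C
0.408 Ra = 0.408 × 32.1 = 13.0968 mm/d equivalent
ET₀ = 0.0023 × 13.0968 × (17.20 + 17.8) × √10.8 = 0.0023 × 13.0968 × 35.00 × 3.2863 = 3.4647 mm/d
Over 28 days: 3.4647 × 28 = 97.012 mm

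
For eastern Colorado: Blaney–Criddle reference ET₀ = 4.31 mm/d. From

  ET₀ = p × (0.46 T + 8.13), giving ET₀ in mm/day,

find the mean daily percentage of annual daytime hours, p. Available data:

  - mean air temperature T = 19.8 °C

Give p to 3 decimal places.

0.250

p = ET₀ / (0.46 T + 8.13) = 4.31 / (0.46 × 19.8 + 8.13) = 4.31 / 17.238 = 0.2500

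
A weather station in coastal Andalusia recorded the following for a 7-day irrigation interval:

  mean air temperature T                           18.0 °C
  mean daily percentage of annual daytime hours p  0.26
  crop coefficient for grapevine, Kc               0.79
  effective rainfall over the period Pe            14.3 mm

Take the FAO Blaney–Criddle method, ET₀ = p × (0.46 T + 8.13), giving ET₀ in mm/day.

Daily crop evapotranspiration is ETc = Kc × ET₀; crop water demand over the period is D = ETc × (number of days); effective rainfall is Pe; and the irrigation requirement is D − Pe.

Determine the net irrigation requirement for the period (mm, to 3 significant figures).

ET₀ = 0.26 × (0.46 × 18.0 + 8.13) = 0.26 × 16.410 = 4.2666 mm/d
ETc = Kc × ET₀ = 0.79 × 4.2666 = 3.3706 mm/d
Crop demand D = ETc × 7 d = 3.3706 × 7 = 23.594 mm
D − Pe = 23.594 − 14.3 = 9.294 mm

9.29 mm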